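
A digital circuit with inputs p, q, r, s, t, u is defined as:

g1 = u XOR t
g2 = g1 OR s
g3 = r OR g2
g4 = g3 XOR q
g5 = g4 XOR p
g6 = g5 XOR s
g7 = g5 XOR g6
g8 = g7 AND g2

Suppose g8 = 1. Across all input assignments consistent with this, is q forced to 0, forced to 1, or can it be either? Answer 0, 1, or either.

Both values of q occur among assignments with g8 = 1:
  q=0: p=0, q=0, r=0, s=1, t=0, u=0
  q=1: p=0, q=1, r=0, s=1, t=0, u=0

either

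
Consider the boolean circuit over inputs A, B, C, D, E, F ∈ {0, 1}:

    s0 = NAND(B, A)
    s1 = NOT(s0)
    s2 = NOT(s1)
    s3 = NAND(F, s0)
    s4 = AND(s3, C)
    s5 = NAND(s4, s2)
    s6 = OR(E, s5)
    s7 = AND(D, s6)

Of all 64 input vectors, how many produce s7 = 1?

s7 = AND(D, s6) must be 1, so both D = 1 and s6 = 1.
s6 = OR(E, s5) must be 1, so at least one of E, s5 is 1.
Enumerating the 64 input combinations, 29 give s7 = 1 and 35 give s7 = 0.

29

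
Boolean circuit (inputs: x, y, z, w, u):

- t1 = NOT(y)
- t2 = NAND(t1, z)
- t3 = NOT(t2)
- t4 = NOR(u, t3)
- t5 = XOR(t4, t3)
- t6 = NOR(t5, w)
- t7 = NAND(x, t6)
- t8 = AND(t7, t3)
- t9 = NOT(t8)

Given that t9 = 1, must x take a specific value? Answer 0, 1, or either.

Both values of x occur among assignments with t9 = 1:
  x=0: x=0, y=0, z=0, w=0, u=0
  x=1: x=1, y=0, z=0, w=0, u=0

either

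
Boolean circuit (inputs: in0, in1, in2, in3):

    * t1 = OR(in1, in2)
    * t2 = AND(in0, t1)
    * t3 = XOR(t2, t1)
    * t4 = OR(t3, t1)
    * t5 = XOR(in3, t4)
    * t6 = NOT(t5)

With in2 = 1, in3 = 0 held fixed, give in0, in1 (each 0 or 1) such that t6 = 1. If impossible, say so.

With in2 = 1, in3 = 0 fixed, none of the 4 settings of in0, in1 give t6 = 1.
For example, with in0=0, in1=0:
t1 = OR(in1, in2) = OR(0, 1) = 1
t2 = AND(in0, t1) = AND(0, 1) = 0
t3 = XOR(t2, t1) = XOR(0, 1) = 1
t4 = OR(t3, t1) = OR(1, 1) = 1
t5 = XOR(in3, t4) = XOR(0, 1) = 1
t6 = NOT(t5) = NOT 1 = 0
giving t6 = 0 ≠ 1.

no solution exists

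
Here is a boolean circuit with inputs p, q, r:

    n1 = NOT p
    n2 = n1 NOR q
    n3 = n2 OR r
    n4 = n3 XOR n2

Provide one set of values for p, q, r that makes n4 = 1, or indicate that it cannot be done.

n4 = n3 XOR n2 must be 1, so n3 and n2 differ.
Check with p=0, q=1, r=1:
n1 = NOT p = NOT 0 = 1
n2 = n1 NOR q = 1 NOR 1 = 0
n3 = n2 OR r = 0 OR 1 = 1
n4 = n3 XOR n2 = 1 XOR 0 = 1
So n4 = 1 as required.

p=0, q=1, r=1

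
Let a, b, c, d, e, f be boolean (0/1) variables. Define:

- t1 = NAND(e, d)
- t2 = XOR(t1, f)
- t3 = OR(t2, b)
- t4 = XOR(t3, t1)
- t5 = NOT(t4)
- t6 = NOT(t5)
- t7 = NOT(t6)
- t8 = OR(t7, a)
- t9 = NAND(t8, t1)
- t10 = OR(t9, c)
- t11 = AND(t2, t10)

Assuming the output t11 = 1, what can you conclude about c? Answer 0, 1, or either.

Both values of c occur among assignments with t11 = 1:
  c=0: a=0, b=0, c=0, d=1, e=1, f=1
  c=1: a=0, b=0, c=1, d=0, e=0, f=0

either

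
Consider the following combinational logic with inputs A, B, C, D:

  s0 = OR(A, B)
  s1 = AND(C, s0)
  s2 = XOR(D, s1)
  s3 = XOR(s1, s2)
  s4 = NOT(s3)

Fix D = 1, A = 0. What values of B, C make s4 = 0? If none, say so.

B=1, C=0

Check with D = 1, A = 0 and B=1, C=0:
s0 = OR(A, B) = OR(0, 1) = 1
s1 = AND(C, s0) = AND(0, 1) = 0
s2 = XOR(D, s1) = XOR(1, 0) = 1
s3 = XOR(s1, s2) = XOR(0, 1) = 1
s4 = NOT(s3) = NOT 1 = 0
So s4 = 0.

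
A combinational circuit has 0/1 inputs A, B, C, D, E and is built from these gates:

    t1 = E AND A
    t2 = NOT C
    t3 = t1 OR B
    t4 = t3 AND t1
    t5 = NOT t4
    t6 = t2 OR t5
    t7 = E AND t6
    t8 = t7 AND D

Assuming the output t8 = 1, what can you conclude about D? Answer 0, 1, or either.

1

t8 = t7 AND D must be 1, so both t7 = 1 and D = 1.
Every assignment with t8 = 1 has D = 1; there are 6 such assignment(s).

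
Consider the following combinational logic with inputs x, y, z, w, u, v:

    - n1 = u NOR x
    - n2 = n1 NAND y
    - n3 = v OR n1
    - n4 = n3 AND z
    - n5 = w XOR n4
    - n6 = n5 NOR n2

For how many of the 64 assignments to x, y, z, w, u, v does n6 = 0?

n6 = n5 NOR n2 must be 0, so at least one of n5, n2 is 1.
Enumerating the 64 input combinations, 60 give n6 = 0 and 4 give n6 = 1.

60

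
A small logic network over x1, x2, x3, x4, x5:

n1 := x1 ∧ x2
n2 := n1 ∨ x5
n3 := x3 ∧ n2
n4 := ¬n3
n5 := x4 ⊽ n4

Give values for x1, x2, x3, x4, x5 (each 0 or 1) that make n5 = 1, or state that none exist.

n5 = x4 ⊽ n4 must be 1, so both x4 = 0 and n4 = 0.
Check with x1=0 x2=1 x3=1 x4=0 x5=1:
n1 = x1 ∧ x2 = 0 ∧ 1 = 0
n2 = n1 ∨ x5 = 0 ∨ 1 = 1
n3 = x3 ∧ n2 = 1 ∧ 1 = 1
n4 = ¬n3 = ¬1 = 0
n5 = x4 ⊽ n4 = 0 ⊽ 0 = 1
So n5 = 1 as required.

x1=0 x2=1 x3=1 x4=0 x5=1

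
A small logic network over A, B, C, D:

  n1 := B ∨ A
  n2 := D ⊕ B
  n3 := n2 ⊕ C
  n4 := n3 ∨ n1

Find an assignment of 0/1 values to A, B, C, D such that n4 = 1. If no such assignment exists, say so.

A=1 B=1 C=0 D=0

n4 = n3 ∨ n1 must be 1, so at least one of n3, n1 is 1.
Check with A=1 B=1 C=0 D=0:
n1 = B ∨ A = 1 ∨ 1 = 1
n2 = D ⊕ B = 0 ⊕ 1 = 1
n3 = n2 ⊕ C = 1 ⊕ 0 = 1
n4 = n3 ∨ n1 = 1 ∨ 1 = 1
So n4 = 1 as required.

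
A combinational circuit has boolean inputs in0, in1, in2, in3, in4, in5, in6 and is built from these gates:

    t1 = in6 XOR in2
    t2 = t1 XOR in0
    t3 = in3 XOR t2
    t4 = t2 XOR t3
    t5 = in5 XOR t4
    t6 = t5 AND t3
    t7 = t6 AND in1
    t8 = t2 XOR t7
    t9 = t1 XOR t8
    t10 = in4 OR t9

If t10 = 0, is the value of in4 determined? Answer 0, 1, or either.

0

t10 = in4 OR t9 must be 0, so both in4 = 0 and t9 = 0.
t9 = t1 XOR t8 must be 0, so t1 and t8 are equal.
Every assignment with t10 = 0 has in4 = 0; there are 32 such assignment(s).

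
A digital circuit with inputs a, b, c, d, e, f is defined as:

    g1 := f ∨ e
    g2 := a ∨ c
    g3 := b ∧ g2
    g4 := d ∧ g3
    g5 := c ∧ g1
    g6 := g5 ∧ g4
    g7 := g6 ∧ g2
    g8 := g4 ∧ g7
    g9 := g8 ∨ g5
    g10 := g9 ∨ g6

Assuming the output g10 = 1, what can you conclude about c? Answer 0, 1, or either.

g10 = g9 ∨ g6 must be 1, so at least one of g9, g6 is 1.
Every assignment with g10 = 1 has c = 1; there are 24 such assignment(s).

1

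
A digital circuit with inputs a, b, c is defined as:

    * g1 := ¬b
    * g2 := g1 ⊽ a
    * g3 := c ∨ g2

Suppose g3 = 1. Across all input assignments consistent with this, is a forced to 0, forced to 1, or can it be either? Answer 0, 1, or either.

either

Both values of a occur among assignments with g3 = 1:
  a=0: a=0, b=0, c=1
  a=1: a=1, b=0, c=1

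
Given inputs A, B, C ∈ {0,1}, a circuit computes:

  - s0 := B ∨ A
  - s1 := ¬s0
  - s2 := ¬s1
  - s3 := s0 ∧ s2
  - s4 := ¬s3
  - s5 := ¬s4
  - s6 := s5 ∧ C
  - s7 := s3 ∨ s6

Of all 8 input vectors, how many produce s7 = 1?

6

s7 = s3 ∨ s6 must be 1, so at least one of s3, s6 is 1.
Satisfying assignments:
  A=0, B=1, C=0
  A=0, B=1, C=1
  A=1, B=0, C=0
  A=1, B=0, C=1
  A=1, B=1, C=0
  A=1, B=1, C=1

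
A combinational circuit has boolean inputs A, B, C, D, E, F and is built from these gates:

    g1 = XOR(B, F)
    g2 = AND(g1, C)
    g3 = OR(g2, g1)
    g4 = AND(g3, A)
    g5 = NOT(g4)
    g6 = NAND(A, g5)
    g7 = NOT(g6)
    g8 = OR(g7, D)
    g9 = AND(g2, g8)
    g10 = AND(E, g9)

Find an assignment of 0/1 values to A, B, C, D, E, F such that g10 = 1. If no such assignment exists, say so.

g10 = AND(E, g9) must be 1, so both E = 1 and g9 = 1.
g9 = AND(g2, g8) must be 1, so both g2 = 1 and g8 = 1.
g2 = AND(g1, C) must be 1, so both g1 = 1 and C = 1.
Check with A=0, B=0, C=1, D=1, E=1, F=1:
g1 = XOR(B, F) = XOR(0, 1) = 1
g2 = AND(g1, C) = AND(1, 1) = 1
g3 = OR(g2, g1) = OR(1, 1) = 1
g4 = AND(g3, A) = AND(1, 0) = 0
g5 = NOT(g4) = NOT 0 = 1
g6 = NAND(A, g5) = NAND(0, 1) = 1
g7 = NOT(g6) = NOT 1 = 0
g8 = OR(g7, D) = OR(0, 1) = 1
g9 = AND(g2, g8) = AND(1, 1) = 1
g10 = AND(E, g9) = AND(1, 1) = 1
So g10 = 1 as required.

A=0, B=0, C=1, D=1, E=1, F=1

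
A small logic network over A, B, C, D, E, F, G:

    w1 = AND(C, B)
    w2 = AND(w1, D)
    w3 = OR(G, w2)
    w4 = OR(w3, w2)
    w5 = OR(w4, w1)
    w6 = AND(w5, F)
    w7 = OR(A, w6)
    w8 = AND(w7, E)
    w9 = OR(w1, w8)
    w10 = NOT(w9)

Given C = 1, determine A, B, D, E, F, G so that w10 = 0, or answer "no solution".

Check with C = 1 and A=0, B=1, D=0, E=0, F=1, G=0:
w1 = AND(C, B) = AND(1, 1) = 1
w2 = AND(w1, D) = AND(1, 0) = 0
w3 = OR(G, w2) = OR(0, 0) = 0
w4 = OR(w3, w2) = OR(0, 0) = 0
w5 = OR(w4, w1) = OR(0, 1) = 1
w6 = AND(w5, F) = AND(1, 1) = 1
w7 = OR(A, w6) = OR(0, 1) = 1
w8 = AND(w7, E) = AND(1, 0) = 0
w9 = OR(w1, w8) = OR(1, 0) = 1
w10 = NOT(w9) = NOT 1 = 0
So w10 = 0.

A=0, B=1, D=0, E=0, F=1, G=0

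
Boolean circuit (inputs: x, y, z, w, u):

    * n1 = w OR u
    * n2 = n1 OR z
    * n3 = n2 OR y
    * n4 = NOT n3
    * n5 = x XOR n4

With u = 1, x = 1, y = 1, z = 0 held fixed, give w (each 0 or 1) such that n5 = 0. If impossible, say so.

With u = 1, x = 1, y = 1, z = 0 fixed, none of the 2 settings of w give n5 = 0.
For example, with w=1:
n1 = w OR u = 1 OR 1 = 1
n2 = n1 OR z = 1 OR 0 = 1
n3 = n2 OR y = 1 OR 1 = 1
n4 = NOT n3 = NOT 1 = 0
n5 = x XOR n4 = 1 XOR 0 = 1
giving n5 = 1 ≠ 0.

no solution exists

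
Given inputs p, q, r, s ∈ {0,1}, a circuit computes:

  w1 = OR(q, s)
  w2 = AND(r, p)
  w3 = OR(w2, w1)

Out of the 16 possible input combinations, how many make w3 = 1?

13

w3 = OR(w2, w1) must be 1, so at least one of w2, w1 is 1.
Enumerating the 16 input combinations, 13 give w3 = 1 and 3 give w3 = 0.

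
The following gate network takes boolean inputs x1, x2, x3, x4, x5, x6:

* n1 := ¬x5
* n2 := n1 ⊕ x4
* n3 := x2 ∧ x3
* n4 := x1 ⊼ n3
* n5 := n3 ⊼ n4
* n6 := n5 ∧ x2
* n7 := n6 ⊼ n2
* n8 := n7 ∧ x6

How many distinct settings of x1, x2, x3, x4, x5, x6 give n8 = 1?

26

n8 = n7 ∧ x6 must be 1, so both n7 = 1 and x6 = 1.
n7 = n6 ⊼ n2 must be 1, so at least one of n6, n2 is 0.
Enumerating the 64 input combinations, 26 give n8 = 1 and 38 give n8 = 0.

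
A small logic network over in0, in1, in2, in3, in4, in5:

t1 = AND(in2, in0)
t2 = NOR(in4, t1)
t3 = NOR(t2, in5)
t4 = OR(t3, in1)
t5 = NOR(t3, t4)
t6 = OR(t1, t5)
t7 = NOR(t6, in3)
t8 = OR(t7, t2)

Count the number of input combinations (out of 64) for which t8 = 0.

31

t8 = OR(t7, t2) must be 0, so both t7 = 0 and t2 = 0.
t7 = NOR(t6, in3) must be 0, so at least one of t6, in3 is 1.
t2 = NOR(in4, t1) must be 0, so at least one of in4, t1 is 1.
Enumerating the 64 input combinations, 31 give t8 = 0 and 33 give t8 = 1.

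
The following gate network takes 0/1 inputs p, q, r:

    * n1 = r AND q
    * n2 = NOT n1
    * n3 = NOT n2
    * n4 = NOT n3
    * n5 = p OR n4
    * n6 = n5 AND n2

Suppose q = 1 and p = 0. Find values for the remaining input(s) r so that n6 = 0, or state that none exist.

r=1

n6 = n5 AND n2 must be 0, so at least one of n5, n2 is 0.
Check with q = 1 and p = 0 and r=1:
n1 = r AND q = 1 AND 1 = 1
n2 = NOT n1 = NOT 1 = 0
n3 = NOT n2 = NOT 0 = 1
n4 = NOT n3 = NOT 1 = 0
n5 = p OR n4 = 0 OR 0 = 0
n6 = n5 AND n2 = 0 AND 0 = 0
So n6 = 0.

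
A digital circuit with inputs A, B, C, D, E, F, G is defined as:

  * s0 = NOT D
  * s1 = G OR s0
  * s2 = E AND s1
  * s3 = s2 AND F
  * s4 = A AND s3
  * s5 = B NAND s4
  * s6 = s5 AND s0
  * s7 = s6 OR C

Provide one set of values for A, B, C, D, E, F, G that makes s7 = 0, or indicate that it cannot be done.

A=1, B=0, C=0, D=1, E=1, F=0, G=0

s7 = s6 OR C must be 0, so both s6 = 0 and C = 0.
s6 = s5 AND s0 must be 0, so at least one of s5, s0 is 0.
Check with A=1, B=0, C=0, D=1, E=1, F=0, G=0:
s0 = NOT D = NOT 1 = 0
s1 = G OR s0 = 0 OR 0 = 0
s2 = E AND s1 = 1 AND 0 = 0
s3 = s2 AND F = 0 AND 0 = 0
s4 = A AND s3 = 1 AND 0 = 0
s5 = B NAND s4 = 0 NAND 0 = 1
s6 = s5 AND s0 = 1 AND 0 = 0
s7 = s6 OR C = 0 OR 0 = 0
So s7 = 0 as required.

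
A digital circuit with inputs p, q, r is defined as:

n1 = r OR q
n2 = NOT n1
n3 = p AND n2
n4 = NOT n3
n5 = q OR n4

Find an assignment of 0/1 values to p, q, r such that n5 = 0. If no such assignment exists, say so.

n5 = q OR n4 must be 0, so both q = 0 and n4 = 0.
n4 = NOT n3 must be 0, so n3 = 1.
n3 = p AND n2 must be 1, so both p = 1 and n2 = 1.
Check with p=1, q=0, r=0:
n1 = r OR q = 0 OR 0 = 0
n2 = NOT n1 = NOT 0 = 1
n3 = p AND n2 = 1 AND 1 = 1
n4 = NOT n3 = NOT 1 = 0
n5 = q OR n4 = 0 OR 0 = 0
So n5 = 0 as required.

p=1, q=0, r=0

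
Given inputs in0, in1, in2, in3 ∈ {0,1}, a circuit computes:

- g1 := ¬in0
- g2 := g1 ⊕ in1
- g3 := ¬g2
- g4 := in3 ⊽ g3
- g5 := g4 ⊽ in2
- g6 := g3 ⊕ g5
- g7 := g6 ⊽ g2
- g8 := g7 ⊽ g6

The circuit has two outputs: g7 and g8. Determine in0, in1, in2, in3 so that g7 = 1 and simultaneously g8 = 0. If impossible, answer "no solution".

Check with in0=0 in1=1 in2=0 in3=1:
g1 = ¬in0 = ¬0 = 1
g2 = g1 ⊕ in1 = 1 ⊕ 1 = 0
g3 = ¬g2 = ¬0 = 1
g4 = in3 ⊽ g3 = 1 ⊽ 1 = 0
g5 = g4 ⊽ in2 = 0 ⊽ 0 = 1
g6 = g3 ⊕ g5 = 1 ⊕ 1 = 0
g7 = g6 ⊽ g2 = 0 ⊽ 0 = 1
g8 = g7 ⊽ g6 = 1 ⊽ 0 = 0
So g7 = 1 and g8 = 0.

in0=0 in1=1 in2=0 in3=1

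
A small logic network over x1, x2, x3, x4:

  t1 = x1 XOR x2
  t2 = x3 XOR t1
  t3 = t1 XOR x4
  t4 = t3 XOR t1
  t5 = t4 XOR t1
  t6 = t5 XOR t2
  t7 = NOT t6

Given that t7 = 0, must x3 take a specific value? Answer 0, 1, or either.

Both values of x3 occur among assignments with t7 = 0:
  x3=0: x1=0, x2=0, x3=0, x4=1
  x3=1: x1=0, x2=0, x3=1, x4=0

either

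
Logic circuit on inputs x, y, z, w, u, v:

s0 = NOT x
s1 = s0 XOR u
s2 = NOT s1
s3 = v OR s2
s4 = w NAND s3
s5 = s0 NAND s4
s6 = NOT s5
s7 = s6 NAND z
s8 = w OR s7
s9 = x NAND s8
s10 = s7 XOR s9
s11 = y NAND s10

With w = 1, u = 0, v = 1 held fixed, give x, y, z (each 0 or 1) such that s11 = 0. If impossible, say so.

s11 = y NAND s10 must be 0, so both y = 1 and s10 = 1.
Check with w = 1, u = 0, v = 1 and x=1, y=1, z=0:
s0 = NOT x = NOT 1 = 0
s1 = s0 XOR u = 0 XOR 0 = 0
s2 = NOT s1 = NOT 0 = 1
s3 = v OR s2 = 1 OR 1 = 1
s4 = w NAND s3 = 1 NAND 1 = 0
s5 = s0 NAND s4 = 0 NAND 0 = 1
s6 = NOT s5 = NOT 1 = 0
s7 = s6 NAND z = 0 NAND 0 = 1
s8 = w OR s7 = 1 OR 1 = 1
s9 = x NAND s8 = 1 NAND 1 = 0
s10 = s7 XOR s9 = 1 XOR 0 = 1
s11 = y NAND s10 = 1 NAND 1 = 0
So s11 = 0.

x=1 y=1 z=0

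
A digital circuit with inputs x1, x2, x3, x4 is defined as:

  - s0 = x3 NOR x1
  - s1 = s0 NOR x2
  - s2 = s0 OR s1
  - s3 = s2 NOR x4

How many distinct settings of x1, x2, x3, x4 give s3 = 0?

s3 = s2 NOR x4 must be 0, so at least one of s2, x4 is 1.
Enumerating the 16 input combinations, 13 give s3 = 0 and 3 give s3 = 1.

13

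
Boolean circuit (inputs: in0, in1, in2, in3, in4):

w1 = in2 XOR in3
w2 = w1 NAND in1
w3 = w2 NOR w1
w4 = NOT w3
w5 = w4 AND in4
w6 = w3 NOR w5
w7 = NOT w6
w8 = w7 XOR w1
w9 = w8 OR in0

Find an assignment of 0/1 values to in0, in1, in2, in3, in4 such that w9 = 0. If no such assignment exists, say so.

w9 = w8 OR in0 must be 0, so both w8 = 0 and in0 = 0.
w8 = w7 XOR w1 must be 0, so w7 and w1 are equal.
Check with in0=0, in1=0, in2=1, in3=1, in4=0:
w1 = in2 XOR in3 = 1 XOR 1 = 0
w2 = w1 NAND in1 = 0 NAND 0 = 1
w3 = w2 NOR w1 = 1 NOR 0 = 0
w4 = NOT w3 = NOT 0 = 1
w5 = w4 AND in4 = 1 AND 0 = 0
w6 = w3 NOR w5 = 0 NOR 0 = 1
w7 = NOT w6 = NOT 1 = 0
w8 = w7 XOR w1 = 0 XOR 0 = 0
w9 = w8 OR in0 = 0 OR 0 = 0
So w9 = 0 as required.

in0=0, in1=0, in2=1, in3=1, in4=0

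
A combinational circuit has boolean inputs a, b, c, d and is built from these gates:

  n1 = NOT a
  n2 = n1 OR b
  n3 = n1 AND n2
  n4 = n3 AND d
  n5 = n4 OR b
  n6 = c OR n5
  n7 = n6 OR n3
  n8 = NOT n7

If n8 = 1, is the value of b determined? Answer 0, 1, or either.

n8 = NOT n7 must be 1, so n7 = 0.
n7 = n6 OR n3 must be 0, so both n6 = 0 and n3 = 0.
n6 = c OR n5 must be 0, so both c = 0 and n5 = 0.
Every assignment with n8 = 1 has b = 0; there are 2 such assignment(s).
  a=1, b=0, c=0, d=0
  a=1, b=0, c=0, d=1

0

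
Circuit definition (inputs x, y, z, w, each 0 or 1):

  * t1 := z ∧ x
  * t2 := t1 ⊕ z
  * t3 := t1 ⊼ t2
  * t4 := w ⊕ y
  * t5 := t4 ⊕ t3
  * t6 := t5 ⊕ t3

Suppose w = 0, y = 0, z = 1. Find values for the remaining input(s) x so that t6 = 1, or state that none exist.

no solution exists

With w = 0, y = 0, z = 1 fixed, none of the 2 settings of x give t6 = 1.
For example, with x=1:
t1 = z ∧ x = 1 ∧ 1 = 1
t2 = t1 ⊕ z = 1 ⊕ 1 = 0
t3 = t1 ⊼ t2 = 1 ⊼ 0 = 1
t4 = w ⊕ y = 0 ⊕ 0 = 0
t5 = t4 ⊕ t3 = 0 ⊕ 1 = 1
t6 = t5 ⊕ t3 = 1 ⊕ 1 = 0
giving t6 = 0 ≠ 1.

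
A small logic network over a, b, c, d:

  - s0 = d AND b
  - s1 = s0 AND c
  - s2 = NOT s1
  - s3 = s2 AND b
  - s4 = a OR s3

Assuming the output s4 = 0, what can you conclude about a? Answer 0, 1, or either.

0

s4 = a OR s3 must be 0, so both a = 0 and s3 = 0.
Every assignment with s4 = 0 has a = 0; there are 5 such assignment(s).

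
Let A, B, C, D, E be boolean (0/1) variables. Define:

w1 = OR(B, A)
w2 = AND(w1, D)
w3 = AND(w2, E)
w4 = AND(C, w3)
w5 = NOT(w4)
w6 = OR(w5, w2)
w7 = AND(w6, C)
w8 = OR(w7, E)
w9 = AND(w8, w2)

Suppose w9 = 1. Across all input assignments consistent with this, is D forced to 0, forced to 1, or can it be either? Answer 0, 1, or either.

1

w9 = AND(w8, w2) must be 1, so both w8 = 1 and w2 = 1.
w8 = OR(w7, E) must be 1, so at least one of w7, E is 1.
Every assignment with w9 = 1 has D = 1; there are 9 such assignment(s).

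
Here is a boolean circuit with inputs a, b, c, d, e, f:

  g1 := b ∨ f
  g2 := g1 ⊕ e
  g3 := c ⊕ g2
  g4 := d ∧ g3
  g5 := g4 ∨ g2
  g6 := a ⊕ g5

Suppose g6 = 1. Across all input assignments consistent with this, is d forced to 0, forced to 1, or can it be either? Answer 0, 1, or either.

Both values of d occur among assignments with g6 = 1:
  d=0: a=0, b=0, c=0, d=0, e=0, f=1
  d=1: a=0, b=0, c=0, d=1, e=0, f=1

either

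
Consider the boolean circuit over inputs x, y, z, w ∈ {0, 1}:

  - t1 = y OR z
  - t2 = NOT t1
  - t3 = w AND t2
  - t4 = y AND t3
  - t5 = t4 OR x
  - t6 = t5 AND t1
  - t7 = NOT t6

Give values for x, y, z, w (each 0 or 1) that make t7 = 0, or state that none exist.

x=1, y=0, z=1, w=0

t7 = NOT t6 must be 0, so t6 = 1.
Check with x=1, y=0, z=1, w=0:
t1 = y OR z = 0 OR 1 = 1
t2 = NOT t1 = NOT 1 = 0
t3 = w AND t2 = 0 AND 0 = 0
t4 = y AND t3 = 0 AND 0 = 0
t5 = t4 OR x = 0 OR 1 = 1
t6 = t5 AND t1 = 1 AND 1 = 1
t7 = NOT t6 = NOT 1 = 0
So t7 = 0 as required.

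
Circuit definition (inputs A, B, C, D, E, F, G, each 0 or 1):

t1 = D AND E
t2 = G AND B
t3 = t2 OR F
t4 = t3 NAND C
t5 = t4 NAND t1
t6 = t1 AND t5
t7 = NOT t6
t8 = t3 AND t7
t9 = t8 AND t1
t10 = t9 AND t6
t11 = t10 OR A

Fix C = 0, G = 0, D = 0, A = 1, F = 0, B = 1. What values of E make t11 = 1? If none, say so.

t11 = t10 OR A must be 1, so at least one of t10, A is 1.
Check with C = 0, G = 0, D = 0, A = 1, F = 0, B = 1 and E=1:
t1 = D AND E = 0 AND 1 = 0
t2 = G AND B = 0 AND 1 = 0
t3 = t2 OR F = 0 OR 0 = 0
t4 = t3 NAND C = 0 NAND 0 = 1
t5 = t4 NAND t1 = 1 NAND 0 = 1
t6 = t1 AND t5 = 0 AND 1 = 0
t7 = NOT t6 = NOT 0 = 1
t8 = t3 AND t7 = 0 AND 1 = 0
t9 = t8 AND t1 = 0 AND 0 = 0
t10 = t9 AND t6 = 0 AND 0 = 0
t11 = t10 OR A = 0 OR 1 = 1
So t11 = 1.

E=1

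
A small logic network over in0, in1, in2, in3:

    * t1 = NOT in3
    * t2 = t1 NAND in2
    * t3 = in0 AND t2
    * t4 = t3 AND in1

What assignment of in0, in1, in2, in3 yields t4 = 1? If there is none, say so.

in0=1, in1=1, in2=1, in3=1

t4 = t3 AND in1 must be 1, so both t3 = 1 and in1 = 1.
t3 = in0 AND t2 must be 1, so both in0 = 1 and t2 = 1.
t2 = t1 NAND in2 must be 1, so at least one of t1, in2 is 0.
Check with in0=1, in1=1, in2=1, in3=1:
t1 = NOT in3 = NOT 1 = 0
t2 = t1 NAND in2 = 0 NAND 1 = 1
t3 = in0 AND t2 = 1 AND 1 = 1
t4 = t3 AND in1 = 1 AND 1 = 1
So t4 = 1 as required.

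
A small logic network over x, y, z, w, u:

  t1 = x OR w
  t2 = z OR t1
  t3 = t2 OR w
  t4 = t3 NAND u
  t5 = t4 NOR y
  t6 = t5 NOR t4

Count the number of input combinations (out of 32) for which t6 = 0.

t6 = t5 NOR t4 must be 0, so at least one of t5, t4 is 1.
Enumerating the 32 input combinations, 25 give t6 = 0 and 7 give t6 = 1.

25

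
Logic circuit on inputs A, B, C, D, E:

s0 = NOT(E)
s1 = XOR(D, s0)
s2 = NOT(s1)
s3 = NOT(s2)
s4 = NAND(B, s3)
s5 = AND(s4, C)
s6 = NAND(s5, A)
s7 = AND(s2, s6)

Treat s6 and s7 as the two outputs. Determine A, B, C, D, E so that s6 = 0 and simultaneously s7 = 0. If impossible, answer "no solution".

Check with A=1, B=0, C=1, D=1, E=0:
s0 = NOT(E) = NOT 0 = 1
s1 = XOR(D, s0) = XOR(1, 1) = 0
s2 = NOT(s1) = NOT 0 = 1
s3 = NOT(s2) = NOT 1 = 0
s4 = NAND(B, s3) = NAND(0, 0) = 1
s5 = AND(s4, C) = AND(1, 1) = 1
s6 = NAND(s5, A) = NAND(1, 1) = 0
s7 = AND(s2, s6) = AND(1, 0) = 0
So s6 = 0 and s7 = 0.

A=1, B=0, C=1, D=1, E=0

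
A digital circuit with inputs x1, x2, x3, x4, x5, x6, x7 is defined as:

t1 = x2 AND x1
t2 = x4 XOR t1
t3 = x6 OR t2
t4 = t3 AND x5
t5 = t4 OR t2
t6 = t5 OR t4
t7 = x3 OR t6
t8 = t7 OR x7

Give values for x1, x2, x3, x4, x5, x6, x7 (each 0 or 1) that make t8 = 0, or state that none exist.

t8 = t7 OR x7 must be 0, so both t7 = 0 and x7 = 0.
Check with x1=1, x2=1, x3=0, x4=1, x5=0, x6=0, x7=0:
t1 = x2 AND x1 = 1 AND 1 = 1
t2 = x4 XOR t1 = 1 XOR 1 = 0
t3 = x6 OR t2 = 0 OR 0 = 0
t4 = t3 AND x5 = 0 AND 0 = 0
t5 = t4 OR t2 = 0 OR 0 = 0
t6 = t5 OR t4 = 0 OR 0 = 0
t7 = x3 OR t6 = 0 OR 0 = 0
t8 = t7 OR x7 = 0 OR 0 = 0
So t8 = 0 as required.

x1=1, x2=1, x3=0, x4=1, x5=0, x6=0, x7=0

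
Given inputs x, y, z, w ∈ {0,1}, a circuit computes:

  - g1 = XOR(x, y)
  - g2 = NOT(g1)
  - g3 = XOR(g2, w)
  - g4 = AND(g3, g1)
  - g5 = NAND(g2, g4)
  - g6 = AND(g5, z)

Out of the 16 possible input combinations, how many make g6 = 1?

g6 = AND(g5, z) must be 1, so both g5 = 1 and z = 1.
g5 = NAND(g2, g4) must be 1, so at least one of g2, g4 is 0.
Enumerating the 16 input combinations, 8 give g6 = 1 and 8 give g6 = 0.

8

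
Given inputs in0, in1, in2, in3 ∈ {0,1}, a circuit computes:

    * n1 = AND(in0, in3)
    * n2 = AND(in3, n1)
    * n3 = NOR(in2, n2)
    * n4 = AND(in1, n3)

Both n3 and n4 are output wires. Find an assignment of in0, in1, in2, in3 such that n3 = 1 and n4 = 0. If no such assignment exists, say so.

Check with in0=0 in1=0 in2=0 in3=1:
n1 = AND(in0, in3) = AND(0, 1) = 0
n2 = AND(in3, n1) = AND(1, 0) = 0
n3 = NOR(in2, n2) = NOR(0, 0) = 1
n4 = AND(in1, n3) = AND(0, 1) = 0
So n3 = 1 and n4 = 0.

in0=0 in1=0 in2=0 in3=1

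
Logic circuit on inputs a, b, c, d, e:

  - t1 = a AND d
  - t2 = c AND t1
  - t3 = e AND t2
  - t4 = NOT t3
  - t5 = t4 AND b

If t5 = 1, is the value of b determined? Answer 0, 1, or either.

1

t5 = t4 AND b must be 1, so both t4 = 1 and b = 1.
Every assignment with t5 = 1 has b = 1; there are 15 such assignment(s).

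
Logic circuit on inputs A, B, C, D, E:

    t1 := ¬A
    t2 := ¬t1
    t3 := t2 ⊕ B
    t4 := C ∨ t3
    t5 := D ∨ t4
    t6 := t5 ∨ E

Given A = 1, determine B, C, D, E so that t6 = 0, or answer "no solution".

t6 = t5 ∨ E must be 0, so both t5 = 0 and E = 0.
Check with A = 1 and B=1, C=0, D=0, E=0:
t1 = ¬A = ¬1 = 0
t2 = ¬t1 = ¬0 = 1
t3 = t2 ⊕ B = 1 ⊕ 1 = 0
t4 = C ∨ t3 = 0 ∨ 0 = 0
t5 = D ∨ t4 = 0 ∨ 0 = 0
t6 = t5 ∨ E = 0 ∨ 0 = 0
So t6 = 0.

B=1, C=0, D=0, E=0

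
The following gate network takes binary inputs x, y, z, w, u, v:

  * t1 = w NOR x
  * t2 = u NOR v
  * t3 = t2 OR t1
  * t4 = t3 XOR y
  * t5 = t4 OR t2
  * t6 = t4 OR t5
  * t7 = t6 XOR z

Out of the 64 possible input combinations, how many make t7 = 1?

32

t7 = t6 XOR z must be 1, so t6 and z differ.
Enumerating the 64 input combinations, 32 give t7 = 1 and 32 give t7 = 0.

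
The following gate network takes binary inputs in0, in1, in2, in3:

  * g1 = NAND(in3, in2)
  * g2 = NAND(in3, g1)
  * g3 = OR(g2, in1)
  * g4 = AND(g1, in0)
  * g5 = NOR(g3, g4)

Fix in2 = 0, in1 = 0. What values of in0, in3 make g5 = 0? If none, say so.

in0=0, in3=0

g5 = NOR(g3, g4) must be 0, so at least one of g3, g4 is 1.
Check with in2 = 0, in1 = 0 and in0=0, in3=0:
g1 = NAND(in3, in2) = NAND(0, 0) = 1
g2 = NAND(in3, g1) = NAND(0, 1) = 1
g3 = OR(g2, in1) = OR(1, 0) = 1
g4 = AND(g1, in0) = AND(1, 0) = 0
g5 = NOR(g3, g4) = NOR(1, 0) = 0
So g5 = 0.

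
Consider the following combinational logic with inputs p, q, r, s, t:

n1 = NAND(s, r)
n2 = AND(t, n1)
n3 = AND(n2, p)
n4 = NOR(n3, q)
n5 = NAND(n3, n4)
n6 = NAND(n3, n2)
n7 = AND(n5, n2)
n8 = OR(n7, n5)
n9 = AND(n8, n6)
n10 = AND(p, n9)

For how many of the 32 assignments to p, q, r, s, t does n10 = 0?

22

n10 = AND(p, n9) must be 0, so at least one of p, n9 is 0.
Enumerating the 32 input combinations, 22 give n10 = 0 and 10 give n10 = 1.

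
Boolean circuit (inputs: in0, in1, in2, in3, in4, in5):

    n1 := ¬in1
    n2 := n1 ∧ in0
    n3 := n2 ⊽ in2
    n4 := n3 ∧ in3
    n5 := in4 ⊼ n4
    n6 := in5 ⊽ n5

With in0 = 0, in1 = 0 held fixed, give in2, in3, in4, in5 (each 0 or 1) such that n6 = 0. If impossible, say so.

in2=0 in3=1 in4=1 in5=1

Check with in0 = 0, in1 = 0 and in2=0, in3=1, in4=1, in5=1:
n1 = ¬in1 = ¬0 = 1
n2 = n1 ∧ in0 = 1 ∧ 0 = 0
n3 = n2 ⊽ in2 = 0 ⊽ 0 = 1
n4 = n3 ∧ in3 = 1 ∧ 1 = 1
n5 = in4 ⊼ n4 = 1 ⊼ 1 = 0
n6 = in5 ⊽ n5 = 1 ⊽ 0 = 0
So n6 = 0.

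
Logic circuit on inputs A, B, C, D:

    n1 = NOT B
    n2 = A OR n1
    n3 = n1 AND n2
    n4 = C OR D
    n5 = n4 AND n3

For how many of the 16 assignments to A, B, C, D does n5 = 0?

10

n5 = n4 AND n3 must be 0, so at least one of n4, n3 is 0.
Enumerating the 16 input combinations, 10 give n5 = 0 and 6 give n5 = 1.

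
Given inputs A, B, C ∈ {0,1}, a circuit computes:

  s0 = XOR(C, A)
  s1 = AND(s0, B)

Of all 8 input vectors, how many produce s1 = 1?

s1 = AND(s0, B) must be 1, so both s0 = 1 and B = 1.
Enumerating the 8 input combinations, 2 give s1 = 1 and 6 give s1 = 0.

2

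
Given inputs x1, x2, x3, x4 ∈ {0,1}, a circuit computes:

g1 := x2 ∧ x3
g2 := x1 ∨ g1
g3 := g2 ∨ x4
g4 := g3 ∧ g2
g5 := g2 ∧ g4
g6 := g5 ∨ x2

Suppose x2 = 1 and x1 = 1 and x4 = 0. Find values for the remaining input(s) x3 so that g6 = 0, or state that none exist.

With x2 = 1 and x1 = 1 and x4 = 0 fixed, none of the 2 settings of x3 give g6 = 0.
For example, with x3=0:
g1 = x2 ∧ x3 = 1 ∧ 0 = 0
g2 = x1 ∨ g1 = 1 ∨ 0 = 1
g3 = g2 ∨ x4 = 1 ∨ 0 = 1
g4 = g3 ∧ g2 = 1 ∧ 1 = 1
g5 = g2 ∧ g4 = 1 ∧ 1 = 1
g6 = g5 ∨ x2 = 1 ∨ 1 = 1
giving g6 = 1 ≠ 0.

no solution exists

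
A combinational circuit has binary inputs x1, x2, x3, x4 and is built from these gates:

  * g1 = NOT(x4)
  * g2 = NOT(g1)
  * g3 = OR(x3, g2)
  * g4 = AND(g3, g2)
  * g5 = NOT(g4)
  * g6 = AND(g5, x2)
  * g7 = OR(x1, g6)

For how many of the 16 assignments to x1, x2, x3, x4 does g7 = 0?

6

g7 = OR(x1, g6) must be 0, so both x1 = 0 and g6 = 0.
Satisfying assignments:
  x1=0, x2=0, x3=0, x4=0
  x1=0, x2=0, x3=0, x4=1
  x1=0, x2=0, x3=1, x4=0
  x1=0, x2=0, x3=1, x4=1
  x1=0, x2=1, x3=0, x4=1
  x1=0, x2=1, x3=1, x4=1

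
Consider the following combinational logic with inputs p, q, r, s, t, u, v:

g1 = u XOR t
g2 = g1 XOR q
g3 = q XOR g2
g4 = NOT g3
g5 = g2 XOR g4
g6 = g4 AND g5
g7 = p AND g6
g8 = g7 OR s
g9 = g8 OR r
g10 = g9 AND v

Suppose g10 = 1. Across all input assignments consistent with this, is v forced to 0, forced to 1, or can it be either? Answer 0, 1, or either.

1

g10 = g9 AND v must be 1, so both g9 = 1 and v = 1.
g9 = g8 OR r must be 1, so at least one of g8, r is 1.
Every assignment with g10 = 1 has v = 1; there are 50 such assignment(s).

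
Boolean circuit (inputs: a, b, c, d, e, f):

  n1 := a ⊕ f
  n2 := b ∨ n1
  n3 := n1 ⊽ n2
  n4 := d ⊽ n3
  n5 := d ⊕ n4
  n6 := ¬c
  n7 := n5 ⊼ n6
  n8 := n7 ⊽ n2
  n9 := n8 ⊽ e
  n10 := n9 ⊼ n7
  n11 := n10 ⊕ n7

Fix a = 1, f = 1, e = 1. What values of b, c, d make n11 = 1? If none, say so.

Check with a = 1, f = 1, e = 1 and b=1, c=0, d=1:
n1 = a ⊕ f = 1 ⊕ 1 = 0
n2 = b ∨ n1 = 1 ∨ 0 = 1
n3 = n1 ⊽ n2 = 0 ⊽ 1 = 0
n4 = d ⊽ n3 = 1 ⊽ 0 = 0
n5 = d ⊕ n4 = 1 ⊕ 0 = 1
n6 = ¬c = ¬0 = 1
n7 = n5 ⊼ n6 = 1 ⊼ 1 = 0
n8 = n7 ⊽ n2 = 0 ⊽ 1 = 0
n9 = n8 ⊽ e = 0 ⊽ 1 = 0
n10 = n9 ⊼ n7 = 0 ⊼ 0 = 1
n11 = n10 ⊕ n7 = 1 ⊕ 0 = 1
So n11 = 1.

b=1, c=0, d=1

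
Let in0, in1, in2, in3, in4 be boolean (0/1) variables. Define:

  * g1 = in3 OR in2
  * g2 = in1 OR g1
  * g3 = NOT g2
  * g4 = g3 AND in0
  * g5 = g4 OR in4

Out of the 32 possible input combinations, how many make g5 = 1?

g5 = g4 OR in4 must be 1, so at least one of g4, in4 is 1.
Enumerating the 32 input combinations, 17 give g5 = 1 and 15 give g5 = 0.

17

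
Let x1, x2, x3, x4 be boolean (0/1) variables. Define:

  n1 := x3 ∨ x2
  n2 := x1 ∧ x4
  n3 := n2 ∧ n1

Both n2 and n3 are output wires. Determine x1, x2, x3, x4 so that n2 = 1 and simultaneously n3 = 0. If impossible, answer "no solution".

Check with x1=1, x2=0, x3=0, x4=1:
n1 = x3 ∨ x2 = 0 ∨ 0 = 0
n2 = x1 ∧ x4 = 1 ∧ 1 = 1
n3 = n2 ∧ n1 = 1 ∧ 0 = 0
So n2 = 1 and n3 = 0.

x1=1, x2=0, x3=0, x4=1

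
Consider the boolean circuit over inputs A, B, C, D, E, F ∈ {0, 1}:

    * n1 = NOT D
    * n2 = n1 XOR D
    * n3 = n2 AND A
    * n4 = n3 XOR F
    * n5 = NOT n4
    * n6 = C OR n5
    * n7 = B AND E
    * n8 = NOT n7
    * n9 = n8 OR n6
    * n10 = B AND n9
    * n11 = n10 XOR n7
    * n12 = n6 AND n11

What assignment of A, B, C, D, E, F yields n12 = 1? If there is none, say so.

A=1, B=1, C=1, D=0, E=0, F=1

Check with A=1, B=1, C=1, D=0, E=0, F=1:
n1 = NOT D = NOT 0 = 1
n2 = n1 XOR D = 1 XOR 0 = 1
n3 = n2 AND A = 1 AND 1 = 1
n4 = n3 XOR F = 1 XOR 1 = 0
n5 = NOT n4 = NOT 0 = 1
n6 = C OR n5 = 1 OR 1 = 1
n7 = B AND E = 1 AND 0 = 0
n8 = NOT n7 = NOT 0 = 1
n9 = n8 OR n6 = 1 OR 1 = 1
n10 = B AND n9 = 1 AND 1 = 1
n11 = n10 XOR n7 = 1 XOR 0 = 1
n12 = n6 AND n11 = 1 AND 1 = 1
So n12 = 1 as required.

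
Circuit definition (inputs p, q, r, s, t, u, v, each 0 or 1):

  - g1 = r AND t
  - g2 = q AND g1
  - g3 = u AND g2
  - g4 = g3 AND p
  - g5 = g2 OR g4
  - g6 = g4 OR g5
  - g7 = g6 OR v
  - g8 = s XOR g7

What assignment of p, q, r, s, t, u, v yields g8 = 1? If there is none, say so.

p=0, q=1, r=1, s=0, t=1, u=1, v=0

Check with p=0, q=1, r=1, s=0, t=1, u=1, v=0:
g1 = r AND t = 1 AND 1 = 1
g2 = q AND g1 = 1 AND 1 = 1
g3 = u AND g2 = 1 AND 1 = 1
g4 = g3 AND p = 1 AND 0 = 0
g5 = g2 OR g4 = 1 OR 0 = 1
g6 = g4 OR g5 = 0 OR 1 = 1
g7 = g6 OR v = 1 OR 0 = 1
g8 = s XOR g7 = 0 XOR 1 = 1
So g8 = 1 as required.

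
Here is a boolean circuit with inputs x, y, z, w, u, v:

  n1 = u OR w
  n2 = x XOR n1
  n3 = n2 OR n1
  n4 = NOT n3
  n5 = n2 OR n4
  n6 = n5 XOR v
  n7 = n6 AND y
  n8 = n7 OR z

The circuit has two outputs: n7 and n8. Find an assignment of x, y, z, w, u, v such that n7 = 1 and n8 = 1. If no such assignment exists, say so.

x=0, y=1, z=0, w=1, u=1, v=0

Check with x=0, y=1, z=0, w=1, u=1, v=0:
n1 = u OR w = 1 OR 1 = 1
n2 = x XOR n1 = 0 XOR 1 = 1
n3 = n2 OR n1 = 1 OR 1 = 1
n4 = NOT n3 = NOT 1 = 0
n5 = n2 OR n4 = 1 OR 0 = 1
n6 = n5 XOR v = 1 XOR 0 = 1
n7 = n6 AND y = 1 AND 1 = 1
n8 = n7 OR z = 1 OR 0 = 1
So n7 = 1 and n8 = 1.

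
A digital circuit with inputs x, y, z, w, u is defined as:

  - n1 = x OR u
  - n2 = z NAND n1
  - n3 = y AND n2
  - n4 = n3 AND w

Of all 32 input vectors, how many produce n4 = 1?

5

n4 = n3 AND w must be 1, so both n3 = 1 and w = 1.
n3 = y AND n2 must be 1, so both y = 1 and n2 = 1.
n2 = z NAND n1 must be 1, so at least one of z, n1 is 0.
Enumerating the 32 input combinations, 5 give n4 = 1 and 27 give n4 = 0.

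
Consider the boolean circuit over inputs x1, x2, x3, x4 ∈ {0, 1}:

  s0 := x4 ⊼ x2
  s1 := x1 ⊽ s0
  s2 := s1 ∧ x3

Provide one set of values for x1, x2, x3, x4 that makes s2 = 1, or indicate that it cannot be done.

x1=0, x2=1, x3=1, x4=1

s2 = s1 ∧ x3 must be 1, so both s1 = 1 and x3 = 1.
s1 = x1 ⊽ s0 must be 1, so both x1 = 0 and s0 = 0.
s0 = x4 ⊼ x2 must be 0, so both x4 = 1 and x2 = 1.
Check with x1=0, x2=1, x3=1, x4=1:
s0 = x4 ⊼ x2 = 1 ⊼ 1 = 0
s1 = x1 ⊽ s0 = 0 ⊽ 0 = 1
s2 = s1 ∧ x3 = 1 ∧ 1 = 1
So s2 = 1 as required.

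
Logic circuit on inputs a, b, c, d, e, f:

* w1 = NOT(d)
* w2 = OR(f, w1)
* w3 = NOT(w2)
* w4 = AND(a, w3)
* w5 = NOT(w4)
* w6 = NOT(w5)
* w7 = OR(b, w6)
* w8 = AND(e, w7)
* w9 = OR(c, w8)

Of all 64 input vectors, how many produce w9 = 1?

41

w9 = OR(c, w8) must be 1, so at least one of c, w8 is 1.
Enumerating the 64 input combinations, 41 give w9 = 1 and 23 give w9 = 0.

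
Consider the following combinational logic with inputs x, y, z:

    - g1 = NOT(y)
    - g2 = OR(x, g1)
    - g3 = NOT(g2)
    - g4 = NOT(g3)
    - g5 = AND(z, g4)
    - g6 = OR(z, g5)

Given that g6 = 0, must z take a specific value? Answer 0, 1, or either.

g6 = OR(z, g5) must be 0, so both z = 0 and g5 = 0.
Every assignment with g6 = 0 has z = 0; there are 4 such assignment(s).
  x=0, y=0, z=0
  x=0, y=1, z=0
  x=1, y=0, z=0
  x=1, y=1, z=0

0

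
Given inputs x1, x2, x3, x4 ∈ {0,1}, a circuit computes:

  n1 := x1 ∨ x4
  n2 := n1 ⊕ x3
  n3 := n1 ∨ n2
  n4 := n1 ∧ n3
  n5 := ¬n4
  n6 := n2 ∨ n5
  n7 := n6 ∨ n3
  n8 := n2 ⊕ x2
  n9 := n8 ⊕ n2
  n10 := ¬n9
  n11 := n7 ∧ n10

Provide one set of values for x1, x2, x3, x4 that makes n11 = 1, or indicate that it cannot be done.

n11 = n7 ∧ n10 must be 1, so both n7 = 1 and n10 = 1.
n7 = n6 ∨ n3 must be 1, so at least one of n6, n3 is 1.
n10 = ¬n9 must be 1, so n9 = 0.
Check with x1=1 x2=0 x3=0 x4=0:
n1 = x1 ∨ x4 = 1 ∨ 0 = 1
n2 = n1 ⊕ x3 = 1 ⊕ 0 = 1
n3 = n1 ∨ n2 = 1 ∨ 1 = 1
n4 = n1 ∧ n3 = 1 ∧ 1 = 1
n5 = ¬n4 = ¬1 = 0
n6 = n2 ∨ n5 = 1 ∨ 0 = 1
n7 = n6 ∨ n3 = 1 ∨ 1 = 1
n8 = n2 ⊕ x2 = 1 ⊕ 0 = 1
n9 = n8 ⊕ n2 = 1 ⊕ 1 = 0
n10 = ¬n9 = ¬0 = 1
n11 = n7 ∧ n10 = 1 ∧ 1 = 1
So n11 = 1 as required.

x1=1 x2=0 x3=0 x4=0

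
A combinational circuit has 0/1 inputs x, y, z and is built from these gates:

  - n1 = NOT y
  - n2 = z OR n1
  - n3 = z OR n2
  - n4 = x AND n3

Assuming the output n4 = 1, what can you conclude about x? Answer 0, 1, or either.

n4 = x AND n3 must be 1, so both x = 1 and n3 = 1.
n3 = z OR n2 must be 1, so at least one of z, n2 is 1.
Every assignment with n4 = 1 has x = 1; there are 3 such assignment(s).
  x=1, y=0, z=0
  x=1, y=0, z=1
  x=1, y=1, z=1

1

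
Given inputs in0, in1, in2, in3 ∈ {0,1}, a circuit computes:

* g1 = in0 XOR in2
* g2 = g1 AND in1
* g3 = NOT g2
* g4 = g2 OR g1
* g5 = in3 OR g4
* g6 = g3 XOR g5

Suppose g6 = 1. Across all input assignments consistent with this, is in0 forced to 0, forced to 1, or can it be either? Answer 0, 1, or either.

Both values of in0 occur among assignments with g6 = 1:
  in0=0: in0=0, in1=0, in2=0, in3=0
  in0=1: in0=1, in1=0, in2=1, in3=0

either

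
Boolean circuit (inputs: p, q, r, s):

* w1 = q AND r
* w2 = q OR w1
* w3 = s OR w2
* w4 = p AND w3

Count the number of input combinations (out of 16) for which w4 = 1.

w4 = p AND w3 must be 1, so both p = 1 and w3 = 1.
w3 = s OR w2 must be 1, so at least one of s, w2 is 1.
Satisfying assignments:
  p=1, q=0, r=0, s=1
  p=1, q=0, r=1, s=1
  p=1, q=1, r=0, s=0
  p=1, q=1, r=0, s=1
  p=1, q=1, r=1, s=0
  p=1, q=1, r=1, s=1

6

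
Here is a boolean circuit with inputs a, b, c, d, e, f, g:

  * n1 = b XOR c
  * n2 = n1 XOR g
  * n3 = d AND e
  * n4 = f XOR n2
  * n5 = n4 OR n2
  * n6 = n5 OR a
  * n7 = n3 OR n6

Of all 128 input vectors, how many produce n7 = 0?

12

n7 = n3 OR n6 must be 0, so both n3 = 0 and n6 = 0.
n3 = d AND e must be 0, so at least one of d, e is 0.
Enumerating the 128 input combinations, 12 give n7 = 0 and 116 give n7 = 1.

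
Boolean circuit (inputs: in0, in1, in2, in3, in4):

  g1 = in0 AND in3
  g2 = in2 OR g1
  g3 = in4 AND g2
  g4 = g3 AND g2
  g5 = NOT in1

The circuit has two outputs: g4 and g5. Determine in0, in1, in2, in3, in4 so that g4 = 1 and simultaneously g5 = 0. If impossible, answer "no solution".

in0=1, in1=1, in2=0, in3=1, in4=1

Check with in0=1, in1=1, in2=0, in3=1, in4=1:
g1 = in0 AND in3 = 1 AND 1 = 1
g2 = in2 OR g1 = 0 OR 1 = 1
g3 = in4 AND g2 = 1 AND 1 = 1
g4 = g3 AND g2 = 1 AND 1 = 1
g5 = NOT in1 = NOT 1 = 0
So g4 = 1 and g5 = 0.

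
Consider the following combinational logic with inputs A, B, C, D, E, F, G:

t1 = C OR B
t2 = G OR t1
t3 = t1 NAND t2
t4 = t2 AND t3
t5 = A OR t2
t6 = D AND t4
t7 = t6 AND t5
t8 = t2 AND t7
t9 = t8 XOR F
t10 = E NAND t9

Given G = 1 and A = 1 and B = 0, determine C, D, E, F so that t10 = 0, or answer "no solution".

C=1, D=1, E=1, F=1

t10 = E NAND t9 must be 0, so both E = 1 and t9 = 1.
Check with G = 1 and A = 1 and B = 0 and C=1, D=1, E=1, F=1:
t1 = C OR B = 1 OR 0 = 1
t2 = G OR t1 = 1 OR 1 = 1
t3 = t1 NAND t2 = 1 NAND 1 = 0
t4 = t2 AND t3 = 1 AND 0 = 0
t5 = A OR t2 = 1 OR 1 = 1
t6 = D AND t4 = 1 AND 0 = 0
t7 = t6 AND t5 = 0 AND 1 = 0
t8 = t2 AND t7 = 1 AND 0 = 0
t9 = t8 XOR F = 0 XOR 1 = 1
t10 = E NAND t9 = 1 NAND 1 = 0
So t10 = 0.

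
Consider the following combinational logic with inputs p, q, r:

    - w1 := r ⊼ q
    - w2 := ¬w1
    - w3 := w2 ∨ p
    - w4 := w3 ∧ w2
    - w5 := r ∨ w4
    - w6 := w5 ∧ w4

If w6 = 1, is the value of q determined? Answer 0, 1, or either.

w6 = w5 ∧ w4 must be 1, so both w5 = 1 and w4 = 1.
w5 = r ∨ w4 must be 1, so at least one of r, w4 is 1.
w4 = w3 ∧ w2 must be 1, so both w3 = 1 and w2 = 1.
Every assignment with w6 = 1 has q = 1; there are 2 such assignment(s).
  p=0, q=1, r=1
  p=1, q=1, r=1

1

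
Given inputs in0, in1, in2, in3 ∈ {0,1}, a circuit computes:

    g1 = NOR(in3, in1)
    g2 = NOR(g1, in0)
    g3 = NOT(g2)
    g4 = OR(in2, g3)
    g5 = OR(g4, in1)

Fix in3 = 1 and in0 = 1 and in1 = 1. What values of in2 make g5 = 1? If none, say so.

in2=0

g5 = OR(g4, in1) must be 1, so at least one of g4, in1 is 1.
Check with in3 = 1 and in0 = 1 and in1 = 1 and in2=0:
g1 = NOR(in3, in1) = NOR(1, 1) = 0
g2 = NOR(g1, in0) = NOR(0, 1) = 0
g3 = NOT(g2) = NOT 0 = 1
g4 = OR(in2, g3) = OR(0, 1) = 1
g5 = OR(g4, in1) = OR(1, 1) = 1
So g5 = 1.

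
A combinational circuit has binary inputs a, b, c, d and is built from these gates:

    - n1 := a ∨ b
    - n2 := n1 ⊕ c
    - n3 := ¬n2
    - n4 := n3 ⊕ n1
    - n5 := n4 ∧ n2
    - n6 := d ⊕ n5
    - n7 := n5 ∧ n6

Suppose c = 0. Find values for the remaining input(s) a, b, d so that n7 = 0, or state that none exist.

n7 = n5 ∧ n6 must be 0, so at least one of n5, n6 is 0.
Check with c = 0 and a=0, b=0, d=0:
n1 = a ∨ b = 0 ∨ 0 = 0
n2 = n1 ⊕ c = 0 ⊕ 0 = 0
n3 = ¬n2 = ¬0 = 1
n4 = n3 ⊕ n1 = 1 ⊕ 0 = 1
n5 = n4 ∧ n2 = 1 ∧ 0 = 0
n6 = d ⊕ n5 = 0 ⊕ 0 = 0
n7 = n5 ∧ n6 = 0 ∧ 0 = 0
So n7 = 0.

a=0 b=0 d=0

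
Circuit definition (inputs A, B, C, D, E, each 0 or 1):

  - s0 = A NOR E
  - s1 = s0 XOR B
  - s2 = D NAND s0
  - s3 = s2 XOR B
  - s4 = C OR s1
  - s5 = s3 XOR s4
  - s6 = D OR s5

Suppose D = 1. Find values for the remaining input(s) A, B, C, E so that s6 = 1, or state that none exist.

A=0, B=1, C=1, E=0

s6 = D OR s5 must be 1, so at least one of D, s5 is 1.
Check with D = 1 and A=0, B=1, C=1, E=0:
s0 = A NOR E = 0 NOR 0 = 1
s1 = s0 XOR B = 1 XOR 1 = 0
s2 = D NAND s0 = 1 NAND 1 = 0
s3 = s2 XOR B = 0 XOR 1 = 1
s4 = C OR s1 = 1 OR 0 = 1
s5 = s3 XOR s4 = 1 XOR 1 = 0
s6 = D OR s5 = 1 OR 0 = 1
So s6 = 1.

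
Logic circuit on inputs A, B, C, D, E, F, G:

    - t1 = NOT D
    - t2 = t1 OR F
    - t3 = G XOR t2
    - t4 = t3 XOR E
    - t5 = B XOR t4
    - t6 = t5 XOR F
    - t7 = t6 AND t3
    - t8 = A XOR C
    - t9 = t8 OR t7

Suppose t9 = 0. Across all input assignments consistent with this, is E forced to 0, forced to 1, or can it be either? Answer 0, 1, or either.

either

Both values of E occur among assignments with t9 = 0:
  E=0: A=0, B=0, C=0, D=0, E=0, F=0, G=1
  E=1: A=0, B=0, C=0, D=0, E=1, F=0, G=0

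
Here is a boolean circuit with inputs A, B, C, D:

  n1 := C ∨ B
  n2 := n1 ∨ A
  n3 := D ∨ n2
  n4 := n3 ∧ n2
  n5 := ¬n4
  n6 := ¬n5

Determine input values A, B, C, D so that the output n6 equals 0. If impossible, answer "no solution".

A=0 B=0 C=0 D=1

Check with A=0 B=0 C=0 D=1:
n1 = C ∨ B = 0 ∨ 0 = 0
n2 = n1 ∨ A = 0 ∨ 0 = 0
n3 = D ∨ n2 = 1 ∨ 0 = 1
n4 = n3 ∧ n2 = 1 ∧ 0 = 0
n5 = ¬n4 = ¬0 = 1
n6 = ¬n5 = ¬1 = 0
So n6 = 0 as required.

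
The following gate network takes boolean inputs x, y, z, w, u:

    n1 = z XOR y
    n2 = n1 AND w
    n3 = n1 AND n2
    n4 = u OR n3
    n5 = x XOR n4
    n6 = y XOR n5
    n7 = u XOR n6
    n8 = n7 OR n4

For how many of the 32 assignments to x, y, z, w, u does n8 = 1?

n8 = n7 OR n4 must be 1, so at least one of n7, n4 is 1.
Enumerating the 32 input combinations, 26 give n8 = 1 and 6 give n8 = 0.

26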